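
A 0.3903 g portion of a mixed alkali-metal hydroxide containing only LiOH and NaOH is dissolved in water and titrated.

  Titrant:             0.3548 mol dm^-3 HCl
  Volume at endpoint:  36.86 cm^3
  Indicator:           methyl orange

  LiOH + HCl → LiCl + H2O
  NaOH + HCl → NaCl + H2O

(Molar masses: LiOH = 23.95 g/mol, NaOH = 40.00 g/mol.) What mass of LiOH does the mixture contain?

0.1982 g

n(HCl) = 0.03686 × 0.3548 = 0.01308 mol
Let x = n(LiOH), y = n(NaOH).
Titrant: 1x + 1y = 0.01308;  mass: 23.95x + 40.00y = 0.3903
Solving, x = 8.275 × 10^-3 mol, y = 4.803 × 10^-3 mol
mass of LiOH = 8.275 × 10^-3 × 23.95 = 0.1982 g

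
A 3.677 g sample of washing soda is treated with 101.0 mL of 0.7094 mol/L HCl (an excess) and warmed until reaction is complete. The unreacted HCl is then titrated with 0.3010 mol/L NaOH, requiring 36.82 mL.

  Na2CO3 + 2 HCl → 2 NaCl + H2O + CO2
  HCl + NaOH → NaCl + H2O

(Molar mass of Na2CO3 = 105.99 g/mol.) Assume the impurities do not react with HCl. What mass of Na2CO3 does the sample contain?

3.210 g

n(HCl) added = 0.1010 × 0.7094 = 0.07165 mol
n(NaOH) used in back-titration = 0.03682 × 0.3010 = 0.01108 mol
n(HCl) left over = 0.01108 mol (1:1 ratio)
n(HCl) consumed by analyte = 0.07165 − 0.01108 = 0.06057 mol
From the 1:2 ratio, n(Na2CO3) = 1/2 × 0.06057 = 0.03028 mol
mass of Na2CO3 = 0.03028 × 105.99 = 3.210 g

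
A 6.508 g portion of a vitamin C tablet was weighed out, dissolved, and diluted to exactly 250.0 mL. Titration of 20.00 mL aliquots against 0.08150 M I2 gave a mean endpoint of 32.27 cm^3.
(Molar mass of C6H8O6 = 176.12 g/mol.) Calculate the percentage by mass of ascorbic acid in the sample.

88.97 %

C6H8O6 + I2 → C6H6O6 + 2 HI
n(I2) per titration = 0.03227 × 0.08150 = 2.630 × 10^-3 mol
n(C6H8O6) in each aliquot = 2.630 × 10^-3 mol (1:1 ratio)
n(C6H8O6) in the whole flask = 2.630 × 10^-3 × 250.0/20.00 = 0.03288 mol
mass of C6H8O6 = 0.03288 × 176.12 = 5.790 g
% C6H8O6 = 5.790 / 6.508 × 100 = 88.97 %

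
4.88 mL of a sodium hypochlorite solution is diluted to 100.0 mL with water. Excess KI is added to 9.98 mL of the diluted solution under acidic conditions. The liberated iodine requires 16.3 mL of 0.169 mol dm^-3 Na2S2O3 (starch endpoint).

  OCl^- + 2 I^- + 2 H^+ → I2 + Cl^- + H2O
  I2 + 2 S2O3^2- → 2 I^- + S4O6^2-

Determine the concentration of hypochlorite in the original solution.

2.83 mol/L

n(S2O3^2-) = 0.0163 × 0.169 = 2.75 × 10^-3 mol
n(I2) = n(S2O3^2-)/2 = 1.38 × 10^-3 mol
n(OCl^-) in the aliquot = 1.38 × 10^-3 mol (1:1 ratio)
[OCl^-]_dilute = 1.38 × 10^-3 / 0.00998 = 0.138 mol/L
[OCl^-]_original = 0.138 × 100.0/4.88 = 2.83 mol/L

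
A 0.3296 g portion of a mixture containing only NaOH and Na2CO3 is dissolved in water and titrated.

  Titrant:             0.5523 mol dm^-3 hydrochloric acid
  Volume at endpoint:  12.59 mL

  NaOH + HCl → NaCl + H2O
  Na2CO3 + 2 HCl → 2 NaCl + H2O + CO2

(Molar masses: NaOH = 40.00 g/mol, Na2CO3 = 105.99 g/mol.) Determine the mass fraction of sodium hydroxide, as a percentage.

n(HCl) = 0.01259 × 0.5523 = 6.953 × 10^-3 mol
Let x = n(NaOH), y = n(Na2CO3).
Titrant: 1x + 2y = 6.953 × 10^-3;  mass: 40.00x + 105.99y = 0.3296
Solving, x = 2.993 × 10^-3 mol, y = 1.980 × 10^-3 mol
mass of NaOH = 2.993 × 10^-3 × 40.00 = 0.1197 g
% NaOH = 0.1197 / 0.3296 × 100 = 36.33 %

36.33 %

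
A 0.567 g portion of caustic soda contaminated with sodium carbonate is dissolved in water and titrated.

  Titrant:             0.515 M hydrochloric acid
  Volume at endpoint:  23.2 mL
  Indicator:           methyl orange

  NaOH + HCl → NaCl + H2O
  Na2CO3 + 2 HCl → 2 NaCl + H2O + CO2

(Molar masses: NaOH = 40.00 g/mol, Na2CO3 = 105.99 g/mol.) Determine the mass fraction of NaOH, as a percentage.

n(HCl) = 0.0232 × 0.515 = 0.0119 mol
Let x = n(NaOH), y = n(Na2CO3).
Titrant: 1x + 2y = 0.0119;  mass: 40.00x + 105.99y = 0.567
Solving, x = 5.09 × 10^-3 mol, y = 3.43 × 10^-3 mol
mass of NaOH = 5.09 × 10^-3 × 40.00 = 0.204 g
% NaOH = 0.204 / 0.567 × 100 = 35.9 %

35.9 %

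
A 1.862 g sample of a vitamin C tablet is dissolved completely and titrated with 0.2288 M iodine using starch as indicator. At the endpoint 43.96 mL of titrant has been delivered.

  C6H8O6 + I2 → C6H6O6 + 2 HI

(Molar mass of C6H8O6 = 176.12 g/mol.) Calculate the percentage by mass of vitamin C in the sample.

95.14 %

n(I2) = 0.04396 L × 0.2288 mol/L = 0.01006 mol
n(C6H8O6) = 0.01006 mol (1:1 ratio)
mass of C6H8O6 = 0.01006 × 176.12 g/mol = 1.771 g
% C6H8O6 = 1.771 / 1.862 × 100 = 95.14 %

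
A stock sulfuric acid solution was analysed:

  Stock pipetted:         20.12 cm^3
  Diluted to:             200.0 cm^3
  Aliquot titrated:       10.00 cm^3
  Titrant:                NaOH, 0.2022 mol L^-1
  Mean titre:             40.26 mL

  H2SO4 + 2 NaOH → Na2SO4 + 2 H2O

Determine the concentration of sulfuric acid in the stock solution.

4.046 mol/L

n(NaOH) = 0.04026 × 0.2022 = 8.141 × 10^-3 mol
From the 1:2 ratio, n(H2SO4) in the aliquot = 1/2 × 8.141 × 10^-3 = 4.070 × 10^-3 mol
[H2SO4]_dilute = 4.070 × 10^-3 / 0.01000 = 0.4070 mol/L
Dilution factor = 200.0 / 20.12 = 9.940
[H2SO4]_stock = 0.4070 × 9.940 = 4.046 mol/L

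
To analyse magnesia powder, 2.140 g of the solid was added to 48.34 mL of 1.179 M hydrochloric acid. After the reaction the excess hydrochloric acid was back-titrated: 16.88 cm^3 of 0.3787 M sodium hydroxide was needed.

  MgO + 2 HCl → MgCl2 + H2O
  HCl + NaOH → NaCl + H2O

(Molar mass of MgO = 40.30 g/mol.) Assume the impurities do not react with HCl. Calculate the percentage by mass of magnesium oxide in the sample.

47.64 %

n(HCl) added = 0.04834 × 1.179 = 0.05699 mol
n(NaOH) used in back-titration = 0.01688 × 0.3787 = 6.392 × 10^-3 mol
n(HCl) left over = 6.392 × 10^-3 mol (1:1 ratio)
n(HCl) consumed by analyte = 0.05699 − 6.392 × 10^-3 = 0.05060 mol
From the 1:2 ratio, n(MgO) = 1/2 × 0.05060 = 0.02530 mol
mass of MgO = 0.02530 × 40.30 = 1.020 g
% MgO = 1.020 / 2.140 × 100 = 47.64 %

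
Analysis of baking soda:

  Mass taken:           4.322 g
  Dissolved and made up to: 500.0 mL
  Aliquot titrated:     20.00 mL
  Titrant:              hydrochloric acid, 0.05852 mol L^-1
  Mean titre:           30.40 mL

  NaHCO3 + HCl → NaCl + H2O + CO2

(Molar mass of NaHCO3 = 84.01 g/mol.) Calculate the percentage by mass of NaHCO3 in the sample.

86.45 %

n(HCl) per titration = 0.03040 × 0.05852 = 1.779 × 10^-3 mol
n(NaHCO3) in each aliquot = 1.779 × 10^-3 mol (1:1 ratio)
n(NaHCO3) in the whole flask = 1.779 × 10^-3 × 500.0/20.00 = 0.04448 mol
mass of NaHCO3 = 0.04448 × 84.01 = 3.736 g
% NaHCO3 = 3.736 / 4.322 × 100 = 86.45 %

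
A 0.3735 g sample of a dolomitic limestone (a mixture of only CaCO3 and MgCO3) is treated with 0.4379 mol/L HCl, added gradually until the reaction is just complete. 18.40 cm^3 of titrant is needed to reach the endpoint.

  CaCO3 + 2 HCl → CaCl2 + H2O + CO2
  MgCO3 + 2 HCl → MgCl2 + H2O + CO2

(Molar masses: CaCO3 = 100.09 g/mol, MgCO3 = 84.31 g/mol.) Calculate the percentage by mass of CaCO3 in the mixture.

n(HCl) = 0.01840 × 0.4379 = 8.057 × 10^-3 mol
Let x = n(CaCO3), y = n(MgCO3).
Titrant: 2x + 2y = 8.057 × 10^-3;  mass: 100.09x + 84.31y = 0.3735
Solving, x = 2.145 × 10^-3 mol, y = 1.884 × 10^-3 mol
mass of CaCO3 = 2.145 × 10^-3 × 100.09 = 0.2147 g
% CaCO3 = 0.2147 / 0.3735 × 100 = 57.47 %

57.47 %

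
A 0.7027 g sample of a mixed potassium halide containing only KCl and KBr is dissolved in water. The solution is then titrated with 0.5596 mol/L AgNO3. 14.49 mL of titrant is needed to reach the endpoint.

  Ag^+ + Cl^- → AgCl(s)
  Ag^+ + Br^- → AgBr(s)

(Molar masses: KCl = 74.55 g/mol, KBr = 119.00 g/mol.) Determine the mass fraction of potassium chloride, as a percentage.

62.59 %

n(AgNO3) = 0.01449 × 0.5596 = 8.109 × 10^-3 mol
Let x = n(KCl), y = n(KBr).
Titrant: 1x + 1y = 8.109 × 10^-3;  mass: 74.55x + 119.00y = 0.7027
Solving, x = 5.899 × 10^-3 mol, y = 2.209 × 10^-3 mol
mass of KCl = 5.899 × 10^-3 × 74.55 = 0.4398 g
% KCl = 0.4398 / 0.7027 × 100 = 62.59 %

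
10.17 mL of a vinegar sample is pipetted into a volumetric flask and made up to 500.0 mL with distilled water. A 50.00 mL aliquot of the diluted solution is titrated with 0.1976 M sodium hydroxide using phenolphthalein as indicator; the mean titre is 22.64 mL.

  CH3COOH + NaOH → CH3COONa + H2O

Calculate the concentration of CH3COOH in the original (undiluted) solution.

n(NaOH) = 0.02264 × 0.1976 = 4.474 × 10^-3 mol
n(CH3COOH) in the aliquot = 4.474 × 10^-3 mol (1:1 ratio)
[CH3COOH]_dilute = 4.474 × 10^-3 / 0.05000 = 0.08947 mol/L
Dilution factor = 500.0 / 10.17 = 49.16
[CH3COOH]_stock = 0.08947 × 49.16 = 4.399 mol/L

4.399 M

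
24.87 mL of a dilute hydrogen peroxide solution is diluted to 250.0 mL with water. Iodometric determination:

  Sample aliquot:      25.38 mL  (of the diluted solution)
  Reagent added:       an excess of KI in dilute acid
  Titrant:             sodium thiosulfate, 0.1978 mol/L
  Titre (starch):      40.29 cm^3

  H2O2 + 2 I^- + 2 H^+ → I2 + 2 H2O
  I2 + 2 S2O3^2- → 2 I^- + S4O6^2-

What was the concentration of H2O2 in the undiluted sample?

1.578 mol/L

n(S2O3^2-) = 0.04029 × 0.1978 = 7.969 × 10^-3 mol
n(I2) = n(S2O3^2-)/2 = 3.985 × 10^-3 mol
n(H2O2) in the aliquot = 3.985 × 10^-3 mol (1:1 ratio)
[H2O2]_dilute = 3.985 × 10^-3 / 0.02538 = 0.1570 mol/L
[H2O2]_original = 0.1570 × 250.0/24.87 = 1.578 mol/L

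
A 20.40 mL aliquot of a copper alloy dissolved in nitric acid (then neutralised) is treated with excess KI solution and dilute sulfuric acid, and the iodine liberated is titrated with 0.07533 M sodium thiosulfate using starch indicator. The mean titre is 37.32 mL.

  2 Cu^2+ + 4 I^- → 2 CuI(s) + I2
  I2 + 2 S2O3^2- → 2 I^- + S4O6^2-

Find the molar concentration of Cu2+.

0.1378 M

n(S2O3^2-) = 0.03732 × 0.07533 = 2.811 × 10^-3 mol
n(I2) = n(S2O3^2-)/2 = 1.406 × 10^-3 mol
From the 2:1 ratio, n(Cu2+) in the aliquot = 2/1 × 1.406 × 10^-3 = 2.811 × 10^-3 mol
[Cu2+] = 2.811 × 10^-3 / 0.02040 = 0.1378 mol/L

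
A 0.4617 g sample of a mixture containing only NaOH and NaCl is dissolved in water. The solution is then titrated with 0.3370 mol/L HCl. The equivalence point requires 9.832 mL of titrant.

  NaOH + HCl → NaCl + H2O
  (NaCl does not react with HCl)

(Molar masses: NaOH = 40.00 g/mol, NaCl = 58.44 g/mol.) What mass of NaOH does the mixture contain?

0.1325 g

n(HCl) = 0.009832 × 0.3370 = 3.313 × 10^-3 mol
Let x = n(NaOH), y = n(NaCl).
Titrant: 1x = 3.313 × 10^-3;  mass: 40.00x + 58.44y = 0.4617
Solving, x = 3.313 × 10^-3 mol, y = 5.633 × 10^-3 mol
mass of NaOH = 3.313 × 10^-3 × 40.00 = 0.1325 g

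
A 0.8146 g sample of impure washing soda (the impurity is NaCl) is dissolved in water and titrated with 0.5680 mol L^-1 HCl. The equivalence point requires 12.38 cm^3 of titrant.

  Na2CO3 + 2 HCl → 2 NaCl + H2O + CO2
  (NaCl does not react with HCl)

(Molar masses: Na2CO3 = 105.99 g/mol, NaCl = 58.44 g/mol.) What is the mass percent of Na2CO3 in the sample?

45.75 %

n(HCl) = 0.01238 × 0.5680 = 7.032 × 10^-3 mol
Let x = n(Na2CO3), y = n(NaCl).
Titrant: 2x = 7.032 × 10^-3;  mass: 105.99x + 58.44y = 0.8146
Solving, x = 3.516 × 10^-3 mol, y = 7.562 × 10^-3 mol
mass of Na2CO3 = 3.516 × 10^-3 × 105.99 = 0.3727 g
% Na2CO3 = 0.3727 / 0.8146 × 100 = 45.75 %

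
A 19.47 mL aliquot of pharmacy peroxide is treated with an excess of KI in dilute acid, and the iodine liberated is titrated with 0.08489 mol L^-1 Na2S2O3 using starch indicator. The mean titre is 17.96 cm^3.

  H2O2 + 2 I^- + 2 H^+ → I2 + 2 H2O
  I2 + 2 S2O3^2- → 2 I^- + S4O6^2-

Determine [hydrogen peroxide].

n(S2O3^2-) = 0.01796 × 0.08489 = 1.525 × 10^-3 mol
n(I2) = n(S2O3^2-)/2 = 7.623 × 10^-4 mol
n(H2O2) in the aliquot = 7.623 × 10^-4 mol (1:1 ratio)
[H2O2] = 7.623 × 10^-4 / 0.01947 = 0.03915 mol/L

0.03915 mol/L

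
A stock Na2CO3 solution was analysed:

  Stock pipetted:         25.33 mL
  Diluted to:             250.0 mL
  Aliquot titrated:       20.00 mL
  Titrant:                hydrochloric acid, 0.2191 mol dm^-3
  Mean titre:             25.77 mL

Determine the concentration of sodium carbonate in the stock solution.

Na2CO3 + 2 HCl → 2 NaCl + H2O + CO2
n(HCl) = 0.02577 × 0.2191 = 5.646 × 10^-3 mol
From the 1:2 ratio, n(Na2CO3) in the aliquot = 1/2 × 5.646 × 10^-3 = 2.823 × 10^-3 mol
[Na2CO3]_dilute = 2.823 × 10^-3 / 0.02000 = 0.1412 mol/L
Dilution factor = 250.0 / 25.33 = 9.870
[Na2CO3]_stock = 0.1412 × 9.870 = 1.393 mol/L

1.393 mol/L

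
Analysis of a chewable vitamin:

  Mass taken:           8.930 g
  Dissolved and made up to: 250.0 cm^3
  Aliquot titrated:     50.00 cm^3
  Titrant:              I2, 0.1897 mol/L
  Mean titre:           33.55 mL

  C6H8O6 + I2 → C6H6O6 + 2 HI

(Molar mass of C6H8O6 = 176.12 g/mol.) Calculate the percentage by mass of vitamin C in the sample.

62.76 %

n(I2) per titration = 0.03355 × 0.1897 = 6.364 × 10^-3 mol
n(C6H8O6) in each aliquot = 6.364 × 10^-3 mol (1:1 ratio)
n(C6H8O6) in the whole flask = 6.364 × 10^-3 × 250.0/50.00 = 0.03182 mol
mass of C6H8O6 = 0.03182 × 176.12 = 5.605 g
% C6H8O6 = 5.605 / 8.930 × 100 = 62.76 %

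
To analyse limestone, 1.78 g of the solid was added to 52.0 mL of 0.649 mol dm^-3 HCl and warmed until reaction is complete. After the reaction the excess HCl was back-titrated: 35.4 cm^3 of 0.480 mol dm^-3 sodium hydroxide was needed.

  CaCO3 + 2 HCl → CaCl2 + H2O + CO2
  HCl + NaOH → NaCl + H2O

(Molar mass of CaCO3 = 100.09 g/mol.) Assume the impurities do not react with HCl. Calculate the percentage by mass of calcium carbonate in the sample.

47.1 %

n(HCl) added = 0.0520 × 0.649 = 0.0337 mol
n(NaOH) used in back-titration = 0.0354 × 0.480 = 0.0170 mol
n(HCl) left over = 0.0170 mol (1:1 ratio)
n(HCl) consumed by analyte = 0.0337 − 0.0170 = 0.0168 mol
From the 1:2 ratio, n(CaCO3) = 1/2 × 0.0168 = 8.38 × 10^-3 mol
mass of CaCO3 = 8.38 × 10^-3 × 100.09 = 0.839 g
% CaCO3 = 0.839 / 1.78 × 100 = 47.1 %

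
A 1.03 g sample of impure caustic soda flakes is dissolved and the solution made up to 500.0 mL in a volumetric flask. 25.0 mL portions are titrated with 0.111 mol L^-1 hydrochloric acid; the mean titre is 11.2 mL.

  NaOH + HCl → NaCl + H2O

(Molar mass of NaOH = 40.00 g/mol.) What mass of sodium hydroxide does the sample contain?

n(HCl) per titration = 0.0112 × 0.111 = 1.24 × 10^-3 mol
n(NaOH) in each aliquot = 1.24 × 10^-3 mol (1:1 ratio)
n(NaOH) in the whole flask = 1.24 × 10^-3 × 500.0/25.0 = 0.0249 mol
mass of NaOH = 0.0249 × 40.00 = 0.995 g

0.995 g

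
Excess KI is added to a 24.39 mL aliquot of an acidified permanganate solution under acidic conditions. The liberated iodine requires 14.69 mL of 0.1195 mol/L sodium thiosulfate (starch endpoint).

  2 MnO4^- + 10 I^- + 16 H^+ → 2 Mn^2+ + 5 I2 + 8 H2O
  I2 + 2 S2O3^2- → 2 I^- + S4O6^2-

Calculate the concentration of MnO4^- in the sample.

n(S2O3^2-) = 0.01469 × 0.1195 = 1.755 × 10^-3 mol
n(I2) = n(S2O3^2-)/2 = 8.777 × 10^-4 mol
From the 2:5 ratio, n(MnO4^-) in the aliquot = 2/5 × 8.777 × 10^-4 = 3.511 × 10^-4 mol
[MnO4^-] = 3.511 × 10^-4 / 0.02439 = 0.01439 mol/L

0.01439 mol/L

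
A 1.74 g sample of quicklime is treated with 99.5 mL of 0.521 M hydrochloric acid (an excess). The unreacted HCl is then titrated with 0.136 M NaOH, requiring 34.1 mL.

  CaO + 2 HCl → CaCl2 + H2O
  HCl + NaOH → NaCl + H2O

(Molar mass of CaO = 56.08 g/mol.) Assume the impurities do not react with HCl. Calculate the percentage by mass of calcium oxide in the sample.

n(HCl) added = 0.0995 × 0.521 = 0.0518 mol
n(NaOH) used in back-titration = 0.0341 × 0.136 = 4.64 × 10^-3 mol
n(HCl) left over = 4.64 × 10^-3 mol (1:1 ratio)
n(HCl) consumed by analyte = 0.0518 − 4.64 × 10^-3 = 0.0472 mol
From the 1:2 ratio, n(CaO) = 1/2 × 0.0472 = 0.0236 mol
mass of CaO = 0.0236 × 56.08 = 1.32 g
% CaO = 1.32 / 1.74 × 100 = 76.1 %

76.1 %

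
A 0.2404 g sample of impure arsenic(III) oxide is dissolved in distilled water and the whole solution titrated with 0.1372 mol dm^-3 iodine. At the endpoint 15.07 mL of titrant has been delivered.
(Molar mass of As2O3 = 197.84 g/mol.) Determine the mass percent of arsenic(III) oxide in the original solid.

85.08 %

As2O3 + 2 I2 + 2 H2O → As2O5 + 4 HI
n(I2) = 0.01507 L × 0.1372 mol/L = 2.068 × 10^-3 mol
From the 1:2 ratio, n(As2O3) = 1/2 × 2.068 × 10^-3 = 1.034 × 10^-3 mol
mass of As2O3 = 1.034 × 10^-3 × 197.84 g/mol = 0.2045 g
% As2O3 = 0.2045 / 0.2404 × 100 = 85.08 %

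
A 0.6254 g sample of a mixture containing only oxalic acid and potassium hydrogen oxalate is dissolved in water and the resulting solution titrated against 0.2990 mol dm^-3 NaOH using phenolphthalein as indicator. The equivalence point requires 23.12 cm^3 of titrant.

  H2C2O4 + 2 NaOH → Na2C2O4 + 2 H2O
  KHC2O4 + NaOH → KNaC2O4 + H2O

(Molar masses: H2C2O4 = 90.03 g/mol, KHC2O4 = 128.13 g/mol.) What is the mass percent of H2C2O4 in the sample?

n(NaOH) = 0.02312 × 0.2990 = 6.913 × 10^-3 mol
Let x = n(H2C2O4), y = n(KHC2O4).
Titrant: 2x + 1y = 6.913 × 10^-3;  mass: 90.03x + 128.13y = 0.6254
Solving, x = 1.566 × 10^-3 mol, y = 3.781 × 10^-3 mol
mass of H2C2O4 = 1.566 × 10^-3 × 90.03 = 0.1410 g
% H2C2O4 = 0.1410 / 0.6254 × 100 = 22.55 %

22.55 %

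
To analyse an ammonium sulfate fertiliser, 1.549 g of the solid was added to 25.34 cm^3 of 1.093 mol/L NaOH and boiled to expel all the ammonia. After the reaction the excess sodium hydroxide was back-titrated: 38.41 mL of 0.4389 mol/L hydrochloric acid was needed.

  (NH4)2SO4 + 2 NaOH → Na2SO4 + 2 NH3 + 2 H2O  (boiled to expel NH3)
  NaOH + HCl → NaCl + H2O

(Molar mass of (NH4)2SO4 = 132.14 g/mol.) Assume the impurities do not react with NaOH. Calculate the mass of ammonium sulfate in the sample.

0.7161 g

n(NaOH) added = 0.02534 × 1.093 = 0.02770 mol
n(HCl) used in back-titration = 0.03841 × 0.4389 = 0.01686 mol
n(NaOH) left over = 0.01686 mol (1:1 ratio)
n(NaOH) consumed by analyte = 0.02770 − 0.01686 = 0.01084 mol
From the 1:2 ratio, n((NH4)2SO4) = 1/2 × 0.01084 = 5.419 × 10^-3 mol
mass of (NH4)2SO4 = 5.419 × 10^-3 × 132.14 = 0.7161 g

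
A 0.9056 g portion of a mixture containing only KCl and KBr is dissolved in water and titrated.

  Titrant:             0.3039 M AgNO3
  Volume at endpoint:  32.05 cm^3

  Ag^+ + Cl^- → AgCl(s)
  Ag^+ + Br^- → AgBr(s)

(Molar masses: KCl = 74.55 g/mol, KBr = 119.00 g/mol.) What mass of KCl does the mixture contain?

0.4251 g

n(AgNO3) = 0.03205 × 0.3039 = 9.740 × 10^-3 mol
Let x = n(KCl), y = n(KBr).
Titrant: 1x + 1y = 9.740 × 10^-3;  mass: 74.55x + 119.00y = 0.9056
Solving, x = 5.702 × 10^-3 mol, y = 4.038 × 10^-3 mol
mass of KCl = 5.702 × 10^-3 × 74.55 = 0.4251 g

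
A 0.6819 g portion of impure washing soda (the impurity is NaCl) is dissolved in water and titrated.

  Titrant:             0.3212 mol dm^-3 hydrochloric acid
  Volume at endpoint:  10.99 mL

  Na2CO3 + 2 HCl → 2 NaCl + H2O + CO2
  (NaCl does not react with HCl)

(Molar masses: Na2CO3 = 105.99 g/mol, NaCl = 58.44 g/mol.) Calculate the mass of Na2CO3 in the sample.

n(HCl) = 0.01099 × 0.3212 = 3.530 × 10^-3 mol
Let x = n(Na2CO3), y = n(NaCl).
Titrant: 2x = 3.530 × 10^-3;  mass: 105.99x + 58.44y = 0.6819
Solving, x = 1.765 × 10^-3 mol, y = 8.467 × 10^-3 mol
mass of Na2CO3 = 1.765 × 10^-3 × 105.99 = 0.1871 g

0.1871 g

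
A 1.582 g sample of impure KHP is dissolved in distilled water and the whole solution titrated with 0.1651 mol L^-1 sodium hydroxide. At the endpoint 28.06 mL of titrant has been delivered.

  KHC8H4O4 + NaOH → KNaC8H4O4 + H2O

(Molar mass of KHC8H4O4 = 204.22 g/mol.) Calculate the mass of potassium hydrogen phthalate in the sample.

n(NaOH) = 0.02806 L × 0.1651 mol/L = 4.633 × 10^-3 mol
n(KHC8H4O4) = 4.633 × 10^-3 mol (1:1 ratio)
mass of KHC8H4O4 = 4.633 × 10^-3 × 204.22 g/mol = 0.9461 g

0.9461 g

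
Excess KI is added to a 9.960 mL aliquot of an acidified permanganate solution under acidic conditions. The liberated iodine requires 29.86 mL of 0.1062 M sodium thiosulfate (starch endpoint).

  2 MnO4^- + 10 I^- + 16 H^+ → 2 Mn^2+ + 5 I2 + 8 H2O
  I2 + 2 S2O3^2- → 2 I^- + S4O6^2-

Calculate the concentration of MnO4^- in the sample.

n(S2O3^2-) = 0.02986 × 0.1062 = 3.171 × 10^-3 mol
n(I2) = n(S2O3^2-)/2 = 1.586 × 10^-3 mol
From the 2:5 ratio, n(MnO4^-) in the aliquot = 2/5 × 1.586 × 10^-3 = 6.342 × 10^-4 mol
[MnO4^-] = 6.342 × 10^-4 / 0.009960 = 0.06368 mol/L

0.06368 M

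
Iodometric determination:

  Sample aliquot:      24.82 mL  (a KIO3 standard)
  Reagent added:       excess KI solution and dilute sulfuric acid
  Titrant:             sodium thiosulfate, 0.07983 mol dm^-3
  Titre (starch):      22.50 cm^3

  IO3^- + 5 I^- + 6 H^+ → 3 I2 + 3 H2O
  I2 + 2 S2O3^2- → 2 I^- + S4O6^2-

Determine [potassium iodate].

n(S2O3^2-) = 0.02250 × 0.07983 = 1.796 × 10^-3 mol
n(I2) = n(S2O3^2-)/2 = 8.981 × 10^-4 mol
From the 1:3 ratio, n(IO3^-) in the aliquot = 1/3 × 8.981 × 10^-4 = 2.994 × 10^-4 mol
[IO3^-] = 2.994 × 10^-4 / 0.02482 = 0.01206 mol/L

0.01206 mol/L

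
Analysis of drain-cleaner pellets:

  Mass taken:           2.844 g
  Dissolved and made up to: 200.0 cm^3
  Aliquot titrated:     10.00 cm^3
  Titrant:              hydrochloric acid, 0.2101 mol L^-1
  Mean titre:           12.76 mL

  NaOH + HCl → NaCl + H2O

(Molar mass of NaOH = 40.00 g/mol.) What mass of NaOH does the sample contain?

n(HCl) per titration = 0.01276 × 0.2101 = 2.681 × 10^-3 mol
n(NaOH) in each aliquot = 2.681 × 10^-3 mol (1:1 ratio)
n(NaOH) in the whole flask = 2.681 × 10^-3 × 200.0/10.00 = 0.05362 mol
mass of NaOH = 0.05362 × 40.00 = 2.145 g

2.145 g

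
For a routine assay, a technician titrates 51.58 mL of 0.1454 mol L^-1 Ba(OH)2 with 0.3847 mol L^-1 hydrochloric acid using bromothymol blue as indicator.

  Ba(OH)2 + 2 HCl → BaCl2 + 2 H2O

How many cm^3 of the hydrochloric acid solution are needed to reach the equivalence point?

n(Ba(OH)2) = 0.05158 L × 0.1454 mol/L = 7.500 × 10^-3 mol
From the 2:1 stoichiometry, n(HCl) = 2/1 × 7.500 × 10^-3 = 0.01500 mol
V(HCl) = 0.01500 mol / 0.3847 mol/L = 0.03899 L = 38.99 mL

38.99 mL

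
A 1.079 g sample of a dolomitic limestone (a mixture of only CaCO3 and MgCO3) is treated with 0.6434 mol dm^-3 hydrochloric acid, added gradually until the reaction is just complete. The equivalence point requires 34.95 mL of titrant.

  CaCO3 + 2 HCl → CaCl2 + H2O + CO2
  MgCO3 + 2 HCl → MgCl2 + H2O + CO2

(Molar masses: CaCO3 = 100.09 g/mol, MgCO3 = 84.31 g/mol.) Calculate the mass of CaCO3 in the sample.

n(HCl) = 0.03495 × 0.6434 = 0.02249 mol
Let x = n(CaCO3), y = n(MgCO3).
Titrant: 2x + 2y = 0.02249;  mass: 100.09x + 84.31y = 1.079
Solving, x = 8.306 × 10^-3 mol, y = 2.937 × 10^-3 mol
mass of CaCO3 = 8.306 × 10^-3 × 100.09 = 0.8313 g

0.8313 g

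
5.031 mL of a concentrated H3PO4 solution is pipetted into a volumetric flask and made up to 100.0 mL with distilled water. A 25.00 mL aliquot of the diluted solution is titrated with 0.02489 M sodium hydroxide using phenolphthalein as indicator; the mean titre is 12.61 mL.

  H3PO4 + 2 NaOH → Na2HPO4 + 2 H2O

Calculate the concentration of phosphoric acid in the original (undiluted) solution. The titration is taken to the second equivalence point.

0.1248 M

n(NaOH) = 0.01261 × 0.02489 = 3.139 × 10^-4 mol
From the 1:2 ratio, n(H3PO4) in the aliquot = 1/2 × 3.139 × 10^-4 = 1.569 × 10^-4 mol
[H3PO4]_dilute = 1.569 × 10^-4 / 0.02500 = 0.006277 mol/L
Dilution factor = 100.0 / 5.031 = 19.88
[H3PO4]_stock = 0.006277 × 19.88 = 0.1248 mol/L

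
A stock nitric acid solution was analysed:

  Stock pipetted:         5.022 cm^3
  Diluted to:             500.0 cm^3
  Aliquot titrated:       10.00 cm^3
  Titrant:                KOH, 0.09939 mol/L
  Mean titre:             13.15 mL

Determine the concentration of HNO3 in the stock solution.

13.01 mol/L

HNO3 + KOH → KNO3 + H2O
n(KOH) = 0.01315 × 0.09939 = 1.307 × 10^-3 mol
n(HNO3) in the aliquot = 1.307 × 10^-3 mol (1:1 ratio)
[HNO3]_dilute = 1.307 × 10^-3 / 0.01000 = 0.1307 mol/L
Dilution factor = 500.0 / 5.022 = 99.56
[HNO3]_stock = 0.1307 × 99.56 = 13.01 mol/L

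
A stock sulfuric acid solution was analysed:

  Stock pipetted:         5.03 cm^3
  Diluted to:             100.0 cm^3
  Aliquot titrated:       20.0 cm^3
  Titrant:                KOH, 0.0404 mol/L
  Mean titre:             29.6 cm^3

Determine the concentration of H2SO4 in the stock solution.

H2SO4 + 2 KOH → K2SO4 + 2 H2O
n(KOH) = 0.0296 × 0.0404 = 1.20 × 10^-3 mol
From the 1:2 ratio, n(H2SO4) in the aliquot = 1/2 × 1.20 × 10^-3 = 5.98 × 10^-4 mol
[H2SO4]_dilute = 5.98 × 10^-4 / 0.0200 = 0.0299 mol/L
Dilution factor = 100.0 / 5.03 = 19.88
[H2SO4]_stock = 0.0299 × 19.88 = 0.594 mol/L

0.594 mol/L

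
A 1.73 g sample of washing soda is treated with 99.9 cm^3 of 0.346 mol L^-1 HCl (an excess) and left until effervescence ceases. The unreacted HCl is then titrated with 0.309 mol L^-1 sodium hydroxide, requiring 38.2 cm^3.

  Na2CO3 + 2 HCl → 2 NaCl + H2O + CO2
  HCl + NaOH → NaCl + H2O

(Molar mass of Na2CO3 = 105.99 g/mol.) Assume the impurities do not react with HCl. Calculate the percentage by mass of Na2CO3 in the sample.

n(HCl) added = 0.0999 × 0.346 = 0.0346 mol
n(NaOH) used in back-titration = 0.0382 × 0.309 = 0.0118 mol
n(HCl) left over = 0.0118 mol (1:1 ratio)
n(HCl) consumed by analyte = 0.0346 − 0.0118 = 0.0228 mol
From the 1:2 ratio, n(Na2CO3) = 1/2 × 0.0228 = 0.0114 mol
mass of Na2CO3 = 0.0114 × 105.99 = 1.21 g
% Na2CO3 = 1.21 / 1.73 × 100 = 69.7 %

69.7 %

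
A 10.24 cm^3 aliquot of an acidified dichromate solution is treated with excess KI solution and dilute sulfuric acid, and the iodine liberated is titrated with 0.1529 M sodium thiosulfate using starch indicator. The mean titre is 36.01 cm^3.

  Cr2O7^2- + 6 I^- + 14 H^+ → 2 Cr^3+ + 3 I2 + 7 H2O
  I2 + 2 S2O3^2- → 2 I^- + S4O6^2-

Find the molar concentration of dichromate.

n(S2O3^2-) = 0.03601 × 0.1529 = 5.506 × 10^-3 mol
n(I2) = n(S2O3^2-)/2 = 2.753 × 10^-3 mol
From the 1:3 ratio, n(Cr2O7^2-) in the aliquot = 1/3 × 2.753 × 10^-3 = 9.177 × 10^-4 mol
[Cr2O7^2-] = 9.177 × 10^-4 / 0.01024 = 0.08961 mol/L

0.08961 M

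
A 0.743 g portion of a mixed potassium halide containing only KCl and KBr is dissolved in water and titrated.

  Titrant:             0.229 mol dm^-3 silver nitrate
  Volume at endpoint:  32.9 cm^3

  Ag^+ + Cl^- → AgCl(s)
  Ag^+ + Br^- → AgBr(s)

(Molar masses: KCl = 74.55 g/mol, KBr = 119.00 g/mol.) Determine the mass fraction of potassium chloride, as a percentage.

34.7 %

n(AgNO3) = 0.0329 × 0.229 = 7.53 × 10^-3 mol
Let x = n(KCl), y = n(KBr).
Titrant: 1x + 1y = 7.53 × 10^-3;  mass: 74.55x + 119.00y = 0.743
Solving, x = 3.45 × 10^-3 mol, y = 4.08 × 10^-3 mol
mass of KCl = 3.45 × 10^-3 × 74.55 = 0.258 g
% KCl = 0.258 / 0.743 × 100 = 34.7 %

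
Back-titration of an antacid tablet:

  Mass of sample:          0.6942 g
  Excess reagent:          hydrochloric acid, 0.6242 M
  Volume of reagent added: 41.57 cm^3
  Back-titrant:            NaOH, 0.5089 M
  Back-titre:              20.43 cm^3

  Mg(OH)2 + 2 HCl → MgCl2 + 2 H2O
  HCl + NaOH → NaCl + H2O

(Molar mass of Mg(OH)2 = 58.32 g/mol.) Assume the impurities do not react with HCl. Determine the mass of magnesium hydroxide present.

n(HCl) added = 0.04157 × 0.6242 = 0.02595 mol
n(NaOH) used in back-titration = 0.02043 × 0.5089 = 0.01040 mol
n(HCl) left over = 0.01040 mol (1:1 ratio)
n(HCl) consumed by analyte = 0.02595 − 0.01040 = 0.01555 mol
From the 1:2 ratio, n(Mg(OH)2) = 1/2 × 0.01555 = 7.776 × 10^-3 mol
mass of Mg(OH)2 = 7.776 × 10^-3 × 58.32 = 0.4535 g

0.4535 g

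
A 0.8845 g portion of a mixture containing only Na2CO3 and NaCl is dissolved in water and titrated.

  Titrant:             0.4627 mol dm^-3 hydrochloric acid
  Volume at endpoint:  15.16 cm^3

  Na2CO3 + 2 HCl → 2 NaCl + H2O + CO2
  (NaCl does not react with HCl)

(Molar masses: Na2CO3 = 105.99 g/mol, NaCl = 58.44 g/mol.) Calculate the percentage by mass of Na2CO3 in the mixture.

n(HCl) = 0.01516 × 0.4627 = 7.015 × 10^-3 mol
Let x = n(Na2CO3), y = n(NaCl).
Titrant: 2x = 7.015 × 10^-3;  mass: 105.99x + 58.44y = 0.8845
Solving, x = 3.507 × 10^-3 mol, y = 8.774 × 10^-3 mol
mass of Na2CO3 = 3.507 × 10^-3 × 105.99 = 0.3717 g
% Na2CO3 = 0.3717 / 0.8845 × 100 = 42.03 %

42.03 %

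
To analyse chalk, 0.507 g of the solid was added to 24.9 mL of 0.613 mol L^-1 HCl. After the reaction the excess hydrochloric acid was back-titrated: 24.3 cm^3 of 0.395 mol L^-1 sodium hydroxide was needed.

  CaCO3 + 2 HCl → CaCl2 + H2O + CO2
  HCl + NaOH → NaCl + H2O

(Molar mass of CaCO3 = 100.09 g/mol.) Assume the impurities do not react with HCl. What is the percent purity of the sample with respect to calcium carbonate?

n(HCl) added = 0.0249 × 0.613 = 0.0153 mol
n(NaOH) used in back-titration = 0.0243 × 0.395 = 9.60 × 10^-3 mol
n(HCl) left over = 9.60 × 10^-3 mol (1:1 ratio)
n(HCl) consumed by analyte = 0.0153 − 9.60 × 10^-3 = 5.67 × 10^-3 mol
From the 1:2 ratio, n(CaCO3) = 1/2 × 5.67 × 10^-3 = 2.83 × 10^-3 mol
mass of CaCO3 = 2.83 × 10^-3 × 100.09 = 0.284 g
% CaCO3 = 0.284 / 0.507 × 100 = 55.9 %

55.9 %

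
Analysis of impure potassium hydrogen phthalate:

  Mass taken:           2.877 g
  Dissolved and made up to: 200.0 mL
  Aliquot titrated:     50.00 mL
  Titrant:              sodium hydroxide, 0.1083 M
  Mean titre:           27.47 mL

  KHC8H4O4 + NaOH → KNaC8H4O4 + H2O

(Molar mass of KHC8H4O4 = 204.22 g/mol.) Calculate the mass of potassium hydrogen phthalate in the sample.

n(NaOH) per titration = 0.02747 × 0.1083 = 2.975 × 10^-3 mol
n(KHC8H4O4) in each aliquot = 2.975 × 10^-3 mol (1:1 ratio)
n(KHC8H4O4) in the whole flask = 2.975 × 10^-3 × 200.0/50.00 = 0.01190 mol
mass of KHC8H4O4 = 0.01190 × 204.22 = 2.430 g

2.430 g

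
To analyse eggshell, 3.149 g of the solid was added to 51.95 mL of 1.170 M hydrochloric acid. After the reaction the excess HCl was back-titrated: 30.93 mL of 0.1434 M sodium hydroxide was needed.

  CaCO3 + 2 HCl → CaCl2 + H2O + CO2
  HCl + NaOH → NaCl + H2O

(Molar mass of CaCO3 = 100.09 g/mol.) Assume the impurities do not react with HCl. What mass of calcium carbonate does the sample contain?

2.820 g

n(HCl) added = 0.05195 × 1.170 = 0.06078 mol
n(NaOH) used in back-titration = 0.03093 × 0.1434 = 4.435 × 10^-3 mol
n(HCl) left over = 4.435 × 10^-3 mol (1:1 ratio)
n(HCl) consumed by analyte = 0.06078 − 4.435 × 10^-3 = 0.05635 mol
From the 1:2 ratio, n(CaCO3) = 1/2 × 0.05635 = 0.02817 mol
mass of CaCO3 = 0.02817 × 100.09 = 2.820 g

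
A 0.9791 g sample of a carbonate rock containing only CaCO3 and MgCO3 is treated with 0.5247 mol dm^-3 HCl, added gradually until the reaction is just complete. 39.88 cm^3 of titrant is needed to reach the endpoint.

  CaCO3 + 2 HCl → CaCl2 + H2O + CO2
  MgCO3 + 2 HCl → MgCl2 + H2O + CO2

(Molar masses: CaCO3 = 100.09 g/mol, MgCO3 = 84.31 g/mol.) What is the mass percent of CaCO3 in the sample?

n(HCl) = 0.03988 × 0.5247 = 0.02093 mol
Let x = n(CaCO3), y = n(MgCO3).
Titrant: 2x + 2y = 0.02093;  mass: 100.09x + 84.31y = 0.9791
Solving, x = 6.147 × 10^-3 mol, y = 4.315 × 10^-3 mol
mass of CaCO3 = 6.147 × 10^-3 × 100.09 = 0.6153 g
% CaCO3 = 0.6153 / 0.9791 × 100 = 62.84 %

62.84 %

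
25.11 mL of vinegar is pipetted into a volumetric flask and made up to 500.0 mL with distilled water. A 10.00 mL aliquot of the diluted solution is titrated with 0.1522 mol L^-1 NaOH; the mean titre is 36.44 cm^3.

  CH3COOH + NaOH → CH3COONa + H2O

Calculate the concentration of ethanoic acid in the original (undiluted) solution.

11.04 mol/L

n(NaOH) = 0.03644 × 0.1522 = 5.546 × 10^-3 mol
n(CH3COOH) in the aliquot = 5.546 × 10^-3 mol (1:1 ratio)
[CH3COOH]_dilute = 5.546 × 10^-3 / 0.01000 = 0.5546 mol/L
Dilution factor = 500.0 / 25.11 = 19.91
[CH3COOH]_stock = 0.5546 × 19.91 = 11.04 mol/L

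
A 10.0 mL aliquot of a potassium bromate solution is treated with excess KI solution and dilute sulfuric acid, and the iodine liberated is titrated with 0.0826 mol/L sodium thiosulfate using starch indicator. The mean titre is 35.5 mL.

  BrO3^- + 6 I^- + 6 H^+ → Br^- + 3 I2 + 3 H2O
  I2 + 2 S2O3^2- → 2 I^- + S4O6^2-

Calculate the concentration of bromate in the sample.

0.0489 mol/L

n(S2O3^2-) = 0.0355 × 0.0826 = 2.93 × 10^-3 mol
n(I2) = n(S2O3^2-)/2 = 1.47 × 10^-3 mol
From the 1:3 ratio, n(BrO3^-) in the aliquot = 1/3 × 1.47 × 10^-3 = 4.89 × 10^-4 mol
[BrO3^-] = 4.89 × 10^-4 / 0.0100 = 0.0489 mol/L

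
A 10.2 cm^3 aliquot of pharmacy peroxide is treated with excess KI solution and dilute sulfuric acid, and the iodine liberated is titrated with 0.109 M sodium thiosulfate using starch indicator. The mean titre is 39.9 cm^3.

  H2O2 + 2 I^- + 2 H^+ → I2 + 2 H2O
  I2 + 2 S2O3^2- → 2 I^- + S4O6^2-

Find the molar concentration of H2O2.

n(S2O3^2-) = 0.0399 × 0.109 = 4.35 × 10^-3 mol
n(I2) = n(S2O3^2-)/2 = 2.17 × 10^-3 mol
n(H2O2) in the aliquot = 2.17 × 10^-3 mol (1:1 ratio)
[H2O2] = 2.17 × 10^-3 / 0.0102 = 0.213 mol/L

0.213 M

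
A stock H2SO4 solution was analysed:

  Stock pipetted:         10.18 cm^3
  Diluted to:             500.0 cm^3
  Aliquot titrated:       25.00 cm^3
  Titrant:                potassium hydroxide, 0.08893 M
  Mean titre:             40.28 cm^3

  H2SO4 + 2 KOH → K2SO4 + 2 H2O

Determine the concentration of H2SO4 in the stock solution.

n(KOH) = 0.04028 × 0.08893 = 3.582 × 10^-3 mol
From the 1:2 ratio, n(H2SO4) in the aliquot = 1/2 × 3.582 × 10^-3 = 1.791 × 10^-3 mol
[H2SO4]_dilute = 1.791 × 10^-3 / 0.02500 = 0.07164 mol/L
Dilution factor = 500.0 / 10.18 = 49.12
[H2SO4]_stock = 0.07164 × 49.12 = 3.519 mol/L

3.519 M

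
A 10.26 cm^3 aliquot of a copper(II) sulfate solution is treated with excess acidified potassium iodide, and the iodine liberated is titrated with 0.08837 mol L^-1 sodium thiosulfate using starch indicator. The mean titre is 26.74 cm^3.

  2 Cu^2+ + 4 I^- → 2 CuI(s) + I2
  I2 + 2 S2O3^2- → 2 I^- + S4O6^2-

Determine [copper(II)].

n(S2O3^2-) = 0.02674 × 0.08837 = 2.363 × 10^-3 mol
n(I2) = n(S2O3^2-)/2 = 1.182 × 10^-3 mol
From the 2:1 ratio, n(Cu2+) in the aliquot = 2/1 × 1.182 × 10^-3 = 2.363 × 10^-3 mol
[Cu2+] = 2.363 × 10^-3 / 0.01026 = 0.2303 mol/L

0.2303 mol/L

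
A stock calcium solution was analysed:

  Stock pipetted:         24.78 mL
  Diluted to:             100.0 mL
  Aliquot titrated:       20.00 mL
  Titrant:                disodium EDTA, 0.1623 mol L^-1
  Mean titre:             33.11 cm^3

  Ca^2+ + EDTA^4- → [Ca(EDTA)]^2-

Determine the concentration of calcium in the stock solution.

1.084 mol/L

n(EDTA) = 0.03311 × 0.1623 = 5.374 × 10^-3 mol
n(Ca2+) in the aliquot = 5.374 × 10^-3 mol (1:1 ratio)
[Ca2+]_dilute = 5.374 × 10^-3 / 0.02000 = 0.2687 mol/L
Dilution factor = 100.0 / 24.78 = 4.036
[Ca2+]_stock = 0.2687 × 4.036 = 1.084 mol/L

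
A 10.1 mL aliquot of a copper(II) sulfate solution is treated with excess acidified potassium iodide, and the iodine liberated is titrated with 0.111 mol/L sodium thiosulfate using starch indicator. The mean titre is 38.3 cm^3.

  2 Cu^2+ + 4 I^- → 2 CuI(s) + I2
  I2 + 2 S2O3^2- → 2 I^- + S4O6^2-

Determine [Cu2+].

0.421 mol/L

n(S2O3^2-) = 0.0383 × 0.111 = 4.25 × 10^-3 mol
n(I2) = n(S2O3^2-)/2 = 2.13 × 10^-3 mol
From the 2:1 ratio, n(Cu2+) in the aliquot = 2/1 × 2.13 × 10^-3 = 4.25 × 10^-3 mol
[Cu2+] = 4.25 × 10^-3 / 0.0101 = 0.421 mol/L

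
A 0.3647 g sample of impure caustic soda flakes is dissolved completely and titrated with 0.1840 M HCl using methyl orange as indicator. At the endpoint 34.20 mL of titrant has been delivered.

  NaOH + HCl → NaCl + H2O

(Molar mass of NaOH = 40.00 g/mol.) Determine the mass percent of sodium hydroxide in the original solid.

n(HCl) = 0.03420 L × 0.1840 mol/L = 6.293 × 10^-3 mol
n(NaOH) = 6.293 × 10^-3 mol (1:1 ratio)
mass of NaOH = 6.293 × 10^-3 × 40.00 g/mol = 0.2517 g
% NaOH = 0.2517 / 0.3647 × 100 = 69.02 %

69.02 %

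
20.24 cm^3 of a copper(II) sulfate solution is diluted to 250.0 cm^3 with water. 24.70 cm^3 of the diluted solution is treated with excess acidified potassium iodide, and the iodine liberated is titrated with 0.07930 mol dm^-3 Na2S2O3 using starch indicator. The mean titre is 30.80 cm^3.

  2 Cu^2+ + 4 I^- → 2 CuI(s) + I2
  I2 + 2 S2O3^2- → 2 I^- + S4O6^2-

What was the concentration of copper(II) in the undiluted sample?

n(S2O3^2-) = 0.03080 × 0.07930 = 2.442 × 10^-3 mol
n(I2) = n(S2O3^2-)/2 = 1.221 × 10^-3 mol
From the 2:1 ratio, n(Cu2+) in the aliquot = 2/1 × 1.221 × 10^-3 = 2.442 × 10^-3 mol
[Cu2+]_dilute = 2.442 × 10^-3 / 0.02470 = 0.09888 mol/L
[Cu2+]_original = 0.09888 × 250.0/20.24 = 1.221 mol/L

1.221 mol/L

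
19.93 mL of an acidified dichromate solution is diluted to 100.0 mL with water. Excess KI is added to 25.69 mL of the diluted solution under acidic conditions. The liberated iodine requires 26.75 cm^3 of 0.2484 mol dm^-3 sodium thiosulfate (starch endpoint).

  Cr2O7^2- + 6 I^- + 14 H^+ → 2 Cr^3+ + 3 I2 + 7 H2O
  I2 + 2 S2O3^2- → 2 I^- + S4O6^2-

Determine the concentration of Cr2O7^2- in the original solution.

n(S2O3^2-) = 0.02675 × 0.2484 = 6.645 × 10^-3 mol
n(I2) = n(S2O3^2-)/2 = 3.322 × 10^-3 mol
From the 1:3 ratio, n(Cr2O7^2-) in the aliquot = 1/3 × 3.322 × 10^-3 = 1.107 × 10^-3 mol
[Cr2O7^2-]_dilute = 1.107 × 10^-3 / 0.02569 = 0.04311 mol/L
[Cr2O7^2-]_original = 0.04311 × 100.0/19.93 = 0.2163 mol/L

0.2163 mol/L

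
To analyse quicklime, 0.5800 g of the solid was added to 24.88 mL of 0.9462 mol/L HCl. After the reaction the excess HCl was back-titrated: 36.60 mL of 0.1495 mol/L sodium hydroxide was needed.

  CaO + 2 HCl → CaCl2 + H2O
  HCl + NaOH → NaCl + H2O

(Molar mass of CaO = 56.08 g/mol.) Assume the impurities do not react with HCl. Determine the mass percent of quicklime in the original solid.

n(HCl) added = 0.02488 × 0.9462 = 0.02354 mol
n(NaOH) used in back-titration = 0.03660 × 0.1495 = 5.472 × 10^-3 mol
n(HCl) left over = 5.472 × 10^-3 mol (1:1 ratio)
n(HCl) consumed by analyte = 0.02354 − 5.472 × 10^-3 = 0.01807 mol
From the 1:2 ratio, n(CaO) = 1/2 × 0.01807 = 9.035 × 10^-3 mol
mass of CaO = 9.035 × 10^-3 × 56.08 = 0.5067 g
% CaO = 0.5067 / 0.5800 × 100 = 87.36 %

87.36 %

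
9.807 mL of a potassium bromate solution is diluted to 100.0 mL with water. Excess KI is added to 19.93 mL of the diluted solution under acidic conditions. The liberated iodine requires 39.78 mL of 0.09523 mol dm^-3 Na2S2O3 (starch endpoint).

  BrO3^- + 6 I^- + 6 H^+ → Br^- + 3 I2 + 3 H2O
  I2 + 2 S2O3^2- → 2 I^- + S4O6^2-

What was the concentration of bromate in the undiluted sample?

0.3230 mol/L

n(S2O3^2-) = 0.03978 × 0.09523 = 3.788 × 10^-3 mol
n(I2) = n(S2O3^2-)/2 = 1.894 × 10^-3 mol
From the 1:3 ratio, n(BrO3^-) in the aliquot = 1/3 × 1.894 × 10^-3 = 6.314 × 10^-4 mol
[BrO3^-]_dilute = 6.314 × 10^-4 / 0.01993 = 0.03168 mol/L
[BrO3^-]_original = 0.03168 × 100.0/9.807 = 0.3230 mol/L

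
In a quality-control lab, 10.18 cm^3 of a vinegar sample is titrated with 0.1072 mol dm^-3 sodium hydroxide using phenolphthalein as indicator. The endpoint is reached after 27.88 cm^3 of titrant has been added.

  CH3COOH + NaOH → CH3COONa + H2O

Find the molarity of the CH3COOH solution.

0.2936 mol/L

n(NaOH) = 0.02788 L × 0.1072 mol/L = 2.989 × 10^-3 mol
n(CH3COOH) = 2.989 × 10^-3 mol (1:1 mole ratio)
[CH3COOH] = 2.989 × 10^-3 mol / 0.01018 L = 0.2936 mol/L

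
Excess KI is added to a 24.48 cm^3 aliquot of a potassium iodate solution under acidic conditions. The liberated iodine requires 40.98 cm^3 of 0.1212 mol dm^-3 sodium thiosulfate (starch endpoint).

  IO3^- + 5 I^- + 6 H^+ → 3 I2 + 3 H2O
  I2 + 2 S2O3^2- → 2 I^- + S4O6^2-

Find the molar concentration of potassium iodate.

n(S2O3^2-) = 0.04098 × 0.1212 = 4.967 × 10^-3 mol
n(I2) = n(S2O3^2-)/2 = 2.483 × 10^-3 mol
From the 1:3 ratio, n(IO3^-) in the aliquot = 1/3 × 2.483 × 10^-3 = 8.278 × 10^-4 mol
[IO3^-] = 8.278 × 10^-4 / 0.02448 = 0.03382 mol/L

0.03382 mol/L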